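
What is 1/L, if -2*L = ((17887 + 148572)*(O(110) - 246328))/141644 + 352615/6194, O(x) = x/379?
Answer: 41564121593/6014860558382972 ≈ 6.9102e-6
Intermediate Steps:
O(x) = x/379 (O(x) = x*(1/379) = x/379)
L = 6014860558382972/41564121593 (L = -(((17887 + 148572)*((1/379)*110 - 246328))/141644 + 352615/6194)/2 = -((166459*(110/379 - 246328))*(1/141644) + 352615*(1/6194))/2 = -((166459*(-93358202/379))*(1/141644) + 352615/6194)/2 = -(-15540312946718/379*1/141644 + 352615/6194)/2 = -(-7770156473359/26841538 + 352615/6194)/2 = -½*(-12029721116765944/41564121593) = 6014860558382972/41564121593 ≈ 1.4471e+5)
1/L = 1/(6014860558382972/41564121593) = 41564121593/6014860558382972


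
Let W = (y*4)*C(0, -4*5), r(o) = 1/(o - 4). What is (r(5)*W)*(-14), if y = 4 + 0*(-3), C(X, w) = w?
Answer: 4480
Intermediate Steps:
r(o) = 1/(-4 + o)
y = 4 (y = 4 + 0 = 4)
W = -320 (W = (4*4)*(-4*5) = 16*(-20) = -320)
(r(5)*W)*(-14) = (-320/(-4 + 5))*(-14) = (-320/1)*(-14) = (1*(-320))*(-14) = -320*(-14) = 4480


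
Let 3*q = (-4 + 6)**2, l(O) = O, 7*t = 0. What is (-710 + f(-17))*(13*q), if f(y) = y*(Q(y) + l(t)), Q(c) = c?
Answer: -21892/3 ≈ -7297.3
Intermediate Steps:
t = 0 (t = (1/7)*0 = 0)
f(y) = y**2 (f(y) = y*(y + 0) = y*y = y**2)
q = 4/3 (q = (-4 + 6)**2/3 = (1/3)*2**2 = (1/3)*4 = 4/3 ≈ 1.3333)
(-710 + f(-17))*(13*q) = (-710 + (-17)**2)*(13*(4/3)) = (-710 + 289)*(52/3) = -421*52/3 = -21892/3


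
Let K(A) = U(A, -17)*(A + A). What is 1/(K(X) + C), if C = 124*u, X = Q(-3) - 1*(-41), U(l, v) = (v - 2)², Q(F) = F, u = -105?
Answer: 1/14416 ≈ 6.9367e-5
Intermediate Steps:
U(l, v) = (-2 + v)²
X = 38 (X = -3 - 1*(-41) = -3 + 41 = 38)
K(A) = 722*A (K(A) = (-2 - 17)²*(A + A) = (-19)²*(2*A) = 361*(2*A) = 722*A)
C = -13020 (C = 124*(-105) = -13020)
1/(K(X) + C) = 1/(722*38 - 13020) = 1/(27436 - 13020) = 1/14416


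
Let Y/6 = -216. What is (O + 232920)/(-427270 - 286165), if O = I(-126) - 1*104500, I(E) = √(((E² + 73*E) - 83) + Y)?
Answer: -25684/142687 - √5299/713435 ≈ -0.18010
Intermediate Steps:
Y = -1296 (Y = 6*(-216) = -1296)
I(E) = √(-1379 + E² + 73*E) (I(E) = √(((E² + 73*E) - 83) - 1296) = √((-83 + E² + 73*E) - 1296) = √(-1379 + E² + 73*E))
O = -104500 + √5299 (O = √(-1379 + (-126)² + 73*(-126)) - 1*104500 = √(-1379 + 15876 - 9198) - 104500 = √5299 - 104500 = -104500 + √5299 ≈ -1.0443e+5)
(O + 232920)/(-427270 - 286165) = ((-104500 + √5299) + 232920)/(-427270 - 286165) = (128420 + √5299)/(-713435) = (128420 + √5299)*(-1/713435) = -25684/142687 - √5299/713435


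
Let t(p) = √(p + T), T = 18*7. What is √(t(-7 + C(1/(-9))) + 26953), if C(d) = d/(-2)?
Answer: √(970308 + 6*√4286)/6 ≈ 164.21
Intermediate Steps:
C(d) = -d/2 (C(d) = d*(-½) = -d/2)
T = 126
t(p) = √(126 + p) (t(p) = √(p + 126) = √(126 + p))
√(t(-7 + C(1/(-9))) + 26953) = √(√(126 + (-7 - ½/(-9))) + 26953) = √(√(126 + (-7 - ½*(-⅑))) + 26953) = √(√(126 + (-7 + 1/18)) + 26953) = √(√(126 - 125/18) + 26953) = √(√(2143/18) + 26953) = √(√4286/6 + 26953) = √(26953 + √4286/6)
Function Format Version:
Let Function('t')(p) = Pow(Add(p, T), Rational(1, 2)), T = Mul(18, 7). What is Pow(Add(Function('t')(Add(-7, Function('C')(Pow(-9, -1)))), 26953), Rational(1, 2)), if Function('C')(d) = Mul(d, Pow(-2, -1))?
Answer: Mul(Rational(1, 6), Pow(Add(970308, Mul(6, Pow(4286, Rational(1, 2)))), Rational(1, 2))) ≈ 164.21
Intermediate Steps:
Function('C')(d) = Mul(Rational(-1, 2), d) (Function('C')(d) = Mul(d, Rational(-1, 2)) = Mul(Rational(-1, 2), d))
T = 126
Function('t')(p) = Pow(Add(126, p), Rational(1, 2)) (Function('t')(p) = Pow(Add(p, 126), Rational(1, 2)) = Pow(Add(126, p), Rational(1, 2)))
Pow(Add(Function('t')(Add(-7, Function('C')(Pow(-9, -1)))), 26953), Rational(1, 2)) = Pow(Add(Pow(Add(126, Add(-7, Mul(Rational(-1, 2), Pow(-9, -1)))), Rational(1, 2)), 26953), Rational(1, 2)) = Pow(Add(Pow(Add(126, Add(-7, Mul(Rational(-1, 2), Rational(-1, 9)))), Rational(1, 2)), 26953), Rational(1, 2)) = Pow(Add(Pow(Add(126, Add(-7, Rational(1, 18))), Rational(1, 2)), 26953), Rational(1, 2)) = Pow(Add(Pow(Add(126, Rational(-125, 18)), Rational(1, 2)), 26953), Rational(1, 2)) = Pow(Add(Pow(Rational(2143, 18), Rational(1, 2)), 26953), Rational(1, 2)) = Pow(Add(Mul(Rational(1, 6), Pow(4286, Rational(1, 2))), 26953), Rational(1, 2)) = Pow(Add(26953, Mul(Rational(1, 6), Pow(4286, Rational(1, 2)))), Rational(1, 2))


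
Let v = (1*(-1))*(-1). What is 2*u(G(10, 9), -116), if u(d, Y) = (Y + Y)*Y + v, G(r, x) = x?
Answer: 53826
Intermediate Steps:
v = 1 (v = -1*(-1) = 1)
u(d, Y) = 1 + 2*Y² (u(d, Y) = (Y + Y)*Y + 1 = (2*Y)*Y + 1 = 2*Y² + 1 = 1 + 2*Y²)
2*u(G(10, 9), -116) = 2*(1 + 2*(-116)²) = 2*(1 + 2*13456) = 2*(1 + 26912) = 2*26913 = 53826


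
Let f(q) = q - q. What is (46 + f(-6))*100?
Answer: 4600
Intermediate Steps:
f(q) = 0
(46 + f(-6))*100 = (46 + 0)*100 = 46*100 = 4600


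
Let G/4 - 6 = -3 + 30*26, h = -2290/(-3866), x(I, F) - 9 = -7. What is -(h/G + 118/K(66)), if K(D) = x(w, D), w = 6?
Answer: -357196349/6054156 ≈ -59.000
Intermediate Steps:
x(I, F) = 2 (x(I, F) = 9 - 7 = 2)
h = 1145/1933 (h = -2290*(-1/3866) = 1145/1933 ≈ 0.59234)
K(D) = 2
G = 3132 (G = 24 + 4*(-3 + 30*26) = 24 + 4*(-3 + 780) = 24 + 4*777 = 24 + 3108 = 3132)
-(h/G + 118/K(66)) = -((1145/1933)/3132 + 118/2) = -((1145/1933)*(1/3132) + 118*(½)) = -(1145/6054156 + 59) = -1*357196349/6054156 = -357196349/6054156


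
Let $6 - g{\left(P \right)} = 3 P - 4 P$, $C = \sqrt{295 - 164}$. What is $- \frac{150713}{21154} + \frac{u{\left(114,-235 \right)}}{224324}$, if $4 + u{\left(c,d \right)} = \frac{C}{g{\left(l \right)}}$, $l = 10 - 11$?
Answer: $- \frac{8452156907}{1186337474} + \frac{\sqrt{131}}{1121620} \approx -7.1246$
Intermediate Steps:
$C = \sqrt{131} \approx 11.446$
$l = -1$
$g{\left(P \right)} = 6 + P$ ($g{\left(P \right)} = 6 - \left(3 P - 4 P\right) = 6 - - P = 6 + P$)
$u{\left(c,d \right)} = -4 + \frac{\sqrt{131}}{5}$ ($u{\left(c,d \right)} = -4 + \frac{\sqrt{131}}{6 - 1} = -4 + \frac{\sqrt{131}}{5}$)
$- \frac{150713}{21154} + \frac{u{\left(114,-235 \right)}}{224324} = - \frac{150713}{21154} + \frac{-4 + \frac{\sqrt{131}}{5}}{224324} = \left(-150713\right) \frac{1}{21154} + \left(-4 + \frac{\sqrt{131}}{5}\right) \frac{1}{224324} = - \frac{150713}{21154} - \left(\frac{1}{56081} - \frac{\sqrt{131}}{1121620}\right) = - \frac{8452156907}{1186337474} + \frac{\sqrt{131}}{1121620}$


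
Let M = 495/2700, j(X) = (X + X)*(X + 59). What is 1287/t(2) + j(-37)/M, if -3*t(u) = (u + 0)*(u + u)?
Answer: -74901/8 ≈ -9362.6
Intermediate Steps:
t(u) = -2*u²/3 (t(u) = -(u + 0)*(u + u)/3 = -u*2*u/3 = -2*u²/3)
j(X) = 2*X*(59 + X) (j(X) = (2*X)*(59 + X) = 2*X*(59 + X))
M = 11/60 (M = 495*(1/2700) = 11/60 ≈ 0.18333)
1287/t(2) + j(-37)/M = 1287/((-⅔*2²)) + (2*(-37)*(59 - 37))/(11/60) = 1287/((-⅔*4)) + (2*(-37)*22)*(60/11) = 1287/(-8/3) - 1628*60/11 = 1287*(-3/8) - 8880 = -3861/8 - 8880 = -74901/8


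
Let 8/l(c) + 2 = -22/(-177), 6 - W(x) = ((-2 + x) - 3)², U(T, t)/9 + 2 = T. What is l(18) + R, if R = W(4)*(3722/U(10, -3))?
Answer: 759571/2988 ≈ 254.21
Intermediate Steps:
U(T, t) = -18 + 9*T
W(x) = 6 - (-5 + x)² (W(x) = 6 - ((-2 + x) - 3)² = 6 - (-5 + x)²)
l(c) = -354/83 (l(c) = 8/(-2 - 22/(-177)) = 8/(-2 - 22*(-1/177)) = 8/(-2 + 22/177) = 8/(-332/177) = 8*(-177/332) = -354/83)
R = 9305/36 (R = (6 - (-5 + 4)²)*(3722/(-18 + 9*10)) = (6 - 1*(-1)²)*(3722/(-18 + 90)) = (6 - 1*1)*(3722/72) = (6 - 1)*(3722*(1/72)) = 5*(1861/36) = 9305/36 ≈ 258.47)
l(18) + R = -354/83 + 9305/36 = 759571/2988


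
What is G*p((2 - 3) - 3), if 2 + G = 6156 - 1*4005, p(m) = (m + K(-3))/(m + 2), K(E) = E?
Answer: 15043/2 ≈ 7521.5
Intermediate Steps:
p(m) = (-3 + m)/(2 + m) (p(m) = (m - 3)/(m + 2) = (-3 + m)/(2 + m))
G = 2149 (G = -2 + (6156 - 1*4005) = -2 + (6156 - 4005) = -2 + 2151 = 2149)
G*p((2 - 3) - 3) = 2149*((-3 + ((2 - 3) - 3))/(2 + ((2 - 3) - 3))) = 2149*((-3 + (-1 - 3))/(2 + (-1 - 3))) = 2149*((-3 - 4)/(2 - 4)) = 2149*(-7/(-2)) = 2149*(-1/2*(-7)) = 2149*(7/2) = 15043/2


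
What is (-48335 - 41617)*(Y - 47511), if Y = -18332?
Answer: 5922709536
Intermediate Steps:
(-48335 - 41617)*(Y - 47511) = (-48335 - 41617)*(-18332 - 47511) = -89952*(-65843) = 5922709536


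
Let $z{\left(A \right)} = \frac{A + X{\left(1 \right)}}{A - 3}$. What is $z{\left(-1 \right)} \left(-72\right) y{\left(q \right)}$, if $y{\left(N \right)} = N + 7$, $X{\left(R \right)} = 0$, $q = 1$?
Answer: $-144$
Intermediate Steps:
$y{\left(N \right)} = 7 + N$
$z{\left(A \right)} = \frac{A}{-3 + A}$ ($z{\left(A \right)} = \frac{A + 0}{A - 3} = \frac{A}{-3 + A}$)
$z{\left(-1 \right)} \left(-72\right) y{\left(q \right)} = - \frac{1}{-3 - 1} \left(-72\right) \left(7 + 1\right) = - \frac{1}{-4} \left(-72\right) 8 = \left(-1\right) \left(- \frac{1}{4}\right) \left(-72\right) 8 = \frac{1}{4} \left(-72\right) 8 = \left(-18\right) 8 = -144$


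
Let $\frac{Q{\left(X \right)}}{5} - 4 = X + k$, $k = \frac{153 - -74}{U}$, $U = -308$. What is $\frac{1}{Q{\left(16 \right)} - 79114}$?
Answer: $- \frac{308}{24337447} \approx -1.2655 \cdot 10^{-5}$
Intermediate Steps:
$k = - \frac{227}{308}$ ($k = \frac{153 - -74}{-308} = \left(153 + 74\right) \left(- \frac{1}{308}\right) = 227 \left(- \frac{1}{308}\right) = - \frac{227}{308} \approx -0.73701$)
$Q{\left(X \right)} = \frac{5025}{308} + 5 X$ ($Q{\left(X \right)} = 20 + 5 \left(X - \frac{227}{308}\right) = 20 + 5 \left(- \frac{227}{308} + X\right) = 20 + \left(- \frac{1135}{308} + 5 X\right) = \frac{5025}{308} + 5 X$)
$\frac{1}{Q{\left(16 \right)} - 79114} = \frac{1}{\left(\frac{5025}{308} + 5 \cdot 16\right) - 79114} = \frac{1}{\left(\frac{5025}{308} + 80\right) - 79114} = \frac{1}{\frac{29665}{308} - 79114} = \frac{1}{- \frac{24337447}{308}} = - \frac{308}{24337447}$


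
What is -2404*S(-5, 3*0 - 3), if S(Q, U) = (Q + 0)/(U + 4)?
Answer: 12020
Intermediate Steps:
S(Q, U) = Q/(4 + U)
-2404*S(-5, 3*0 - 3) = -(-12020)/(4 + (3*0 - 3)) = -(-12020)/(4 + (0 - 3)) = -(-12020)/(4 - 3) = -(-12020)/1 = -(-12020) = -2404*(-5) = 12020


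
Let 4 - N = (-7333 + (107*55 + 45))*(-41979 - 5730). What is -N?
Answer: 66935723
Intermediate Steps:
N = -66935723 (N = 4 - (-7333 + (107*55 + 45))*(-41979 - 5730) = 4 - (-7333 + (5885 + 45))*(-47709) = 4 - (-7333 + 5930)*(-47709) = 4 - (-1403)*(-47709) = 4 - 1*66935727 = 4 - 66935727 = -66935723)
-N = -1*(-66935723) = 66935723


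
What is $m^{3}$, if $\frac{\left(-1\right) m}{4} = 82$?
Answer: $-35287552$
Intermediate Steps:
$m = -328$ ($m = \left(-4\right) 82 = -328$)
$m^{3} = \left(-328\right)^{3} = -35287552$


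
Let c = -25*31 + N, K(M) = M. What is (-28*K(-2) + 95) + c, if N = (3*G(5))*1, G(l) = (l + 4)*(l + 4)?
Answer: -381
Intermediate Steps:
G(l) = (4 + l)**2 (G(l) = (4 + l)*(4 + l) = (4 + l)**2)
N = 243 (N = (3*(4 + 5)**2)*1 = (3*9**2)*1 = (3*81)*1 = 243*1 = 243)
c = -532 (c = -25*31 + 243 = -775 + 243 = -532)
(-28*K(-2) + 95) + c = (-28*(-2) + 95) - 532 = (56 + 95) - 532 = 151 - 532 = -381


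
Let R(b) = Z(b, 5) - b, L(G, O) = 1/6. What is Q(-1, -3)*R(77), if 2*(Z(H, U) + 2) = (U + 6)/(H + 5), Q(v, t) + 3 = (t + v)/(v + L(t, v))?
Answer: -23301/164 ≈ -142.08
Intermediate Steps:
L(G, O) = ⅙
Q(v, t) = -3 + (t + v)/(⅙ + v) (Q(v, t) = -3 + (t + v)/(v + ⅙) = -3 + (t + v)/(⅙ + v))
Z(H, U) = -2 + (6 + U)/(2*(5 + H)) (Z(H, U) = -2 + ((U + 6)/(H + 5))/2 = -2 + ((6 + U)/(5 + H))/2 = -2 + (6 + U)/(2*(5 + H)))
R(b) = -b + (-9 - 4*b)/(2*(5 + b)) (R(b) = (-14 + 5 - 4*b)/(2*(5 + b)) - b = (-9 - 4*b)/(2*(5 + b)) - b = -b + (-9 - 4*b)/(2*(5 + b)))
Q(-1, -3)*R(77) = (3*(-1 - 4*(-1) + 2*(-3))/(1 + 6*(-1)))*((-9/2 - 1*77² - 7*77)/(5 + 77)) = (3*(-1 + 4 - 6)/(1 - 6))*((-9/2 - 1*5929 - 539)/82) = (3*(-3)/(-5))*((-9/2 - 5929 - 539)/82) = (3*(-⅕)*(-3))*((1/82)*(-12945/2)) = (9/5)*(-12945/164) = -23301/164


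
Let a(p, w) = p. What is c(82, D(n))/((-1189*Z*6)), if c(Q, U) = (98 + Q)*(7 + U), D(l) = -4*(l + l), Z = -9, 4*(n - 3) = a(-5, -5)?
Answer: -70/3567 ≈ -0.019624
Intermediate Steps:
n = 7/4 (n = 3 + (1/4)*(-5) = 3 - 5/4 = 7/4 ≈ 1.7500)
D(l) = -8*l
c(Q, U) = (7 + U)*(98 + Q)
c(82, D(n))/((-1189*Z*6)) = (686 + 7*82 + 98*(-8*7/4) + 82*(-8*7/4))/((-(-10701)*6)) = (686 + 574 + 98*(-14) + 82*(-14))/((-1189*(-54))) = (686 + 574 - 1372 - 1148)/64206 = -1260*1/64206 = -70/3567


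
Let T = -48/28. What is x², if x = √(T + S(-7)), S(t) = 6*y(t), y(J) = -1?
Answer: -54/7 ≈ -7.7143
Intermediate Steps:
S(t) = -6 (S(t) = 6*(-1) = -6)
T = -12/7 (T = -48*1/28 = -12/7 ≈ -1.7143)
x = 3*I*√42/7 (x = √(-12/7 - 6) = √(-54/7) = 3*I*√42/7 ≈ 2.7775*I)
x² = (3*I*√42/7)² = -54/7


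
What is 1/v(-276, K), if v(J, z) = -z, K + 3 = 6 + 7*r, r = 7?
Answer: -1/52 ≈ -0.019231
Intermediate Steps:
K = 52 (K = -3 + (6 + 7*7) = -3 + (6 + 49) = -3 + 55 = 52)
1/v(-276, K) = 1/(-1*52) = 1/(-52) = -1/52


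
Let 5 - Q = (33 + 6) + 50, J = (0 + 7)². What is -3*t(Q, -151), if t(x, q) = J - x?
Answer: -399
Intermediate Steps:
J = 49 (J = 7² = 49)
Q = -84 (Q = 5 - ((33 + 6) + 50) = 5 - (39 + 50) = 5 - 1*89 = 5 - 89 = -84)
t(x, q) = 49 - x
-3*t(Q, -151) = -3*(49 - 1*(-84)) = -3*(49 + 84) = -3*133 = -399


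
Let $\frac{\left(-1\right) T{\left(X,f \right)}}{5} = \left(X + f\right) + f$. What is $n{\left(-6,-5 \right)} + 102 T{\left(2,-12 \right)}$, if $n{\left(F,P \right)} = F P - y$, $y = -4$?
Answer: $11254$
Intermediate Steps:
$T{\left(X,f \right)} = - 10 f - 5 X$ ($T{\left(X,f \right)} = - 5 \left(\left(X + f\right) + f\right) = - 5 \left(X + 2 f\right) = - 10 f - 5 X$)
$n{\left(F,P \right)} = 4 + F P$ ($n{\left(F,P \right)} = F P - -4 = F P + 4 = 4 + F P$)
$n{\left(-6,-5 \right)} + 102 T{\left(2,-12 \right)} = \left(4 - -30\right) + 102 \left(\left(-10\right) \left(-12\right) - 10\right) = \left(4 + 30\right) + 102 \left(120 - 10\right) = 34 + 102 \cdot 110 = 34 + 11220 = 11254$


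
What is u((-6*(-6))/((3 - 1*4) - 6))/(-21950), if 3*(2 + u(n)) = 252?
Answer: -41/10975 ≈ -0.0037358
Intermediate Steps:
u(n) = 82 (u(n) = -2 + (1/3)*252 = -2 + 84 = 82)
u((-6*(-6))/((3 - 1*4) - 6))/(-21950) = 82/(-21950) = 82*(-1/21950) = -41/10975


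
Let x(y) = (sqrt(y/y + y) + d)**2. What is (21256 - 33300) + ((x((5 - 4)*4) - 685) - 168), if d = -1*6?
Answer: -12897 + (6 - sqrt(5))**2 ≈ -12883.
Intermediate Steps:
d = -6
x(y) = (-6 + sqrt(1 + y))**2 (x(y) = (sqrt(y/y + y) - 6)**2 = (sqrt(1 + y) - 6)**2 = (-6 + sqrt(1 + y))**2)
(21256 - 33300) + ((x((5 - 4)*4) - 685) - 168) = (21256 - 33300) + (((-6 + sqrt(1 + (5 - 4)*4))**2 - 685) - 168) = -12044 + (((-6 + sqrt(1 + 1*4))**2 - 685) - 168) = -12044 + (((-6 + sqrt(1 + 4))**2 - 685) - 168) = -12044 + (((-6 + sqrt(5))**2 - 685) - 168) = -12044 + ((-685 + (-6 + sqrt(5))**2) - 168) = -12044 + (-853 + (-6 + sqrt(5))**2) = -12897 + (-6 + sqrt(5))**2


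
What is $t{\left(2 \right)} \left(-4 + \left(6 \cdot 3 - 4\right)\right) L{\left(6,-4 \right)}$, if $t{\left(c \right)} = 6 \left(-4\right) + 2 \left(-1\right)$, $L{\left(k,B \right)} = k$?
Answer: $-1560$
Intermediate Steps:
$t{\left(c \right)} = -26$ ($t{\left(c \right)} = -24 - 2 = -26$)
$t{\left(2 \right)} \left(-4 + \left(6 \cdot 3 - 4\right)\right) L{\left(6,-4 \right)} = - 26 \left(-4 + \left(6 \cdot 3 - 4\right)\right) 6 = - 26 \left(-4 + \left(18 - 4\right)\right) 6 = - 26 \left(-4 + 14\right) 6 = - 26 \cdot 10 \cdot 6 = \left(-26\right) 60 = -1560$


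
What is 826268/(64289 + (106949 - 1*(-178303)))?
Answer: 826268/349541 ≈ 2.3639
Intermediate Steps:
826268/(64289 + (106949 - 1*(-178303))) = 826268/(64289 + (106949 + 178303)) = 826268/(64289 + 285252) = 826268/349541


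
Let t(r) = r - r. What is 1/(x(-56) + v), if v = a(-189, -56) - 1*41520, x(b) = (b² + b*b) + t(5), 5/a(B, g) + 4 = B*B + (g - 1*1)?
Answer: -7132/251388735 ≈ -2.8370e-5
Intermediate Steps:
t(r) = 0
a(B, g) = 5/(-5 + g + B²) (a(B, g) = 5/(-4 + (B*B + (g - 1*1))) = 5/(-4 + (B² + (g - 1))) = 5/(-4 + (B² + (-1 + g))) = 5/(-4 + (-1 + g + B²)) = 5/(-5 + g + B²))
x(b) = 2*b² (x(b) = (b² + b*b) + 0 = (b² + b²) + 0 = 2*b² + 0 = 2*b²)
v = -296120639/7132 (v = 5/(-5 - 56 + (-189)²) - 1*41520 = 5/(-5 - 56 + 35721) - 41520 = 5/35660 - 41520 = 5*(1/35660) - 41520 = 1/7132 - 41520 = -296120639/7132 ≈ -41520.)
1/(x(-56) + v) = 1/(2*(-56)² - 296120639/7132) = 1/(2*3136 - 296120639/7132) = 1/(6272 - 296120639/7132) = 1/(-251388735/7132) = -7132/251388735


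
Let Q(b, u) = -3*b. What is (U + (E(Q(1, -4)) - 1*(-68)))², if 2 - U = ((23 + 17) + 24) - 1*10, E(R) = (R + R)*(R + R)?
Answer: 2704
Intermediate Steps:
E(R) = 4*R² (E(R) = (2*R)*(2*R) = 4*R²)
U = -52 (U = 2 - (((23 + 17) + 24) - 1*10) = 2 - ((40 + 24) - 10) = 2 - (64 - 10) = 2 - 1*54 = 2 - 54 = -52)
(U + (E(Q(1, -4)) - 1*(-68)))² = (-52 + (4*(-3*1)² - 1*(-68)))² = (-52 + (4*(-3)² + 68))² = (-52 + (4*9 + 68))² = (-52 + (36 + 68))² = (-52 + 104)² = 52² = 2704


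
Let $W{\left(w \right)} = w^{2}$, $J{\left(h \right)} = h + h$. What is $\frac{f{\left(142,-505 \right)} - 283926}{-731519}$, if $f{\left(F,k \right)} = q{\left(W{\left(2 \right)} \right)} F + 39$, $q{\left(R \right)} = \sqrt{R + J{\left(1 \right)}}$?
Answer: $\frac{283887}{731519} - \frac{142 \sqrt{6}}{731519} \approx 0.3876$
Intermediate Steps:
$J{\left(h \right)} = 2 h$
$q{\left(R \right)} = \sqrt{2 + R}$ ($q{\left(R \right)} = \sqrt{R + 2 \cdot 1} = \sqrt{R + 2} = \sqrt{2 + R}$)
$f{\left(F,k \right)} = 39 + F \sqrt{6}$ ($f{\left(F,k \right)} = \sqrt{2 + 2^{2}} F + 39 = \sqrt{2 + 4} F + 39 = \sqrt{6} F + 39 = F \sqrt{6} + 39 = 39 + F \sqrt{6}$)
$\frac{f{\left(142,-505 \right)} - 283926}{-731519} = \frac{\left(39 + 142 \sqrt{6}\right) - 283926}{-731519} = \left(-283887 + 142 \sqrt{6}\right) \left(- \frac{1}{731519}\right) = \frac{283887}{731519} - \frac{142 \sqrt{6}}{731519}$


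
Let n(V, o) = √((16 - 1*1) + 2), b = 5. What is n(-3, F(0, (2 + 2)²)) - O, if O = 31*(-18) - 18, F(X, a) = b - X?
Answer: 576 + √17 ≈ 580.12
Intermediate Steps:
F(X, a) = 5 - X
n(V, o) = √17 (n(V, o) = √((16 - 1) + 2) = √(15 + 2) = √17)
O = -576 (O = -558 - 18 = -576)
n(-3, F(0, (2 + 2)²)) - O = √17 - 1*(-576) = √17 + 576 = 576 + √17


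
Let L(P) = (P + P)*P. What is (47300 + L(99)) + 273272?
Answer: 340174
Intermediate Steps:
L(P) = 2*P² (L(P) = (2*P)*P = 2*P²)
(47300 + L(99)) + 273272 = (47300 + 2*99²) + 273272 = (47300 + 2*9801) + 273272 = (47300 + 19602) + 273272 = 66902 + 273272 = 340174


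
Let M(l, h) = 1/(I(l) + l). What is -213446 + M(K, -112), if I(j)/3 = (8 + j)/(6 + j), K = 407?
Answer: -36144091443/169336 ≈ -2.1345e+5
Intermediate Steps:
I(j) = 3*(8 + j)/(6 + j) (I(j) = 3*((8 + j)/(6 + j)) = 3*(8 + j)/(6 + j))
M(l, h) = 1/(l + 3*(8 + l)/(6 + l)) (M(l, h) = 1/(3*(8 + l)/(6 + l) + l) = 1/(l + 3*(8 + l)/(6 + l)))
-213446 + M(K, -112) = -213446 + (6 + 407)/(24 + 407² + 9*407) = -213446 + 413/(24 + 165649 + 3663) = -213446 + 413/169336 = -36144091443/169336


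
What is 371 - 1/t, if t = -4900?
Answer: 1817901/4900 ≈ 371.00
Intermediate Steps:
371 - 1/t = 371 - 1/(-4900) = 371 - 1*(-1/4900) = 371 + 1/4900 = 1817901/4900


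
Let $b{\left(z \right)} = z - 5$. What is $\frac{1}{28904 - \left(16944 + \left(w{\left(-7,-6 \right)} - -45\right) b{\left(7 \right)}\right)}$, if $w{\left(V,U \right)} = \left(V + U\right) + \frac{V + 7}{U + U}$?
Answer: $\frac{1}{11896} \approx 8.4062 \cdot 10^{-5}$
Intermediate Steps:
$b{\left(z \right)} = -5 + z$ ($b{\left(z \right)} = z - 5 = -5 + z$)
$w{\left(V,U \right)} = U + V + \frac{7 + V}{2 U}$ ($w{\left(V,U \right)} = \left(U + V\right) + \frac{7 + V}{2 U} = U + V + \frac{7 + V}{2 U}$)
$\frac{1}{28904 - \left(16944 + \left(w{\left(-7,-6 \right)} - -45\right) b{\left(7 \right)}\right)} = \frac{1}{28904 - \left(16944 + \left(\frac{7 - 7 + 2 \left(-6\right) \left(-6 - 7\right)}{2 \left(-6\right)} - -45\right) \left(-5 + 7\right)\right)} = \frac{1}{28904 - \left(16944 + \left(\frac{1}{2} \left(- \frac{1}{6}\right) \left(7 - 7 + 2 \left(-6\right) \left(-13\right)\right) + 45\right) 2\right)} = \frac{1}{28904 - \left(16944 + \left(\frac{1}{2} \left(- \frac{1}{6}\right) \left(7 - 7 + 156\right) + 45\right) 2\right)} = \frac{1}{28904 - \left(16944 + \left(\frac{1}{2} \left(- \frac{1}{6}\right) 156 + 45\right) 2\right)} = \frac{1}{28904 - \left(16944 + \left(-13 + 45\right) 2\right)} = \frac{1}{28904 - \left(16944 + 32 \cdot 2\right)} = \frac{1}{28904 - 17008} = \frac{1}{11896}$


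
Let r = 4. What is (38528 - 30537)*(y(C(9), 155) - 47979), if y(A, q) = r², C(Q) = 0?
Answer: -383272333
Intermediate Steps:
y(A, q) = 16 (y(A, q) = 4² = 16)
(38528 - 30537)*(y(C(9), 155) - 47979) = (38528 - 30537)*(16 - 47979) = 7991*(-47963) = -383272333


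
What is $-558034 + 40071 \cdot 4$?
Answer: $-397750$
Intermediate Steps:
$-558034 + 40071 \cdot 4 = -558034 + 160284 = -397750$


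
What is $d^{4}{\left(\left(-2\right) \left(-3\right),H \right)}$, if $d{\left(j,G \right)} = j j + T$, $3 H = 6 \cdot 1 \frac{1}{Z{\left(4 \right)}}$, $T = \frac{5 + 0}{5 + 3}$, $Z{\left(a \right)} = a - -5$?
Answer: $\frac{7370050801}{4096} \approx 1.7993 \cdot 10^{6}$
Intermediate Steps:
$Z{\left(a \right)} = 5 + a$ ($Z{\left(a \right)} = a + 5 = 5 + a$)
$T = \frac{5}{8} \approx 0.625$
$H = \frac{2}{9}$ ($H = \frac{6 \cdot 1 \frac{1}{5 + 4}}{3} = \frac{6 \cdot 1 \cdot \frac{1}{9}}{3} = \frac{6 \cdot \frac{1}{9}}{3} = \frac{1}{3} \cdot \frac{2}{3} = \frac{2}{9} \approx 0.22222$)
$d{\left(j,G \right)} = \frac{5}{8} + j^{2}$ ($d{\left(j,G \right)} = j j + \frac{5}{8} = j^{2} + \frac{5}{8} = \frac{5}{8} + j^{2}$)
$d^{4}{\left(\left(-2\right) \left(-3\right),H \right)} = \left(\frac{5}{8} + \left(\left(-2\right) \left(-3\right)\right)^{2}\right)^{4} = \left(\frac{5}{8} + 6^{2}\right)^{4} = \left(\frac{5}{8} + 36\right)^{4} = \left(\frac{293}{8}\right)^{4} = \frac{7370050801}{4096}$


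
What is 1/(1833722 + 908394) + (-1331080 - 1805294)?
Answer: -8600301327383/2742116 ≈ -3.1364e+6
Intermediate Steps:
1/(1833722 + 908394) + (-1331080 - 1805294) = 1/2742116 - 3136374 = -8600301327383/2742116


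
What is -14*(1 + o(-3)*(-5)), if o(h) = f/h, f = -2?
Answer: 98/3 ≈ 32.667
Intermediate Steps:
o(h) = -2/h
-14*(1 + o(-3)*(-5)) = -14*(1 - 2/(-3)*(-5)) = -14*(1 - 2*(-⅓)*(-5)) = -14*(1 + (⅔)*(-5)) = -14*(1 - 10/3) = -14*(-7/3) = 98/3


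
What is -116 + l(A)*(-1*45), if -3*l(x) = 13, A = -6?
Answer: 79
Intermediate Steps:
l(x) = -13/3 (l(x) = -1/3*13 = -13/3)
-116 + l(A)*(-1*45) = -116 - (-13)*45/3 = -116 - 13/3*(-45) = -116 + 195 = 79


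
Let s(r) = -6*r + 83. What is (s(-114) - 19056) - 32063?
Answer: -50352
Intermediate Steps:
s(r) = 83 - 6*r
(s(-114) - 19056) - 32063 = ((83 - 6*(-114)) - 19056) - 32063 = ((83 + 684) - 19056) - 32063 = (767 - 19056) - 32063 = -18289 - 32063 = -50352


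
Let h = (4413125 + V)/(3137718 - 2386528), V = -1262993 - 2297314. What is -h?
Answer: -426409/375595 ≈ -1.1353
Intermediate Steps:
V = -3560307
h = 426409/375595 (h = (4413125 - 3560307)/(3137718 - 2386528) = 852818/751190 = 852818*(1/751190) = 426409/375595 ≈ 1.1353)
-h = -1*426409/375595 = -426409/375595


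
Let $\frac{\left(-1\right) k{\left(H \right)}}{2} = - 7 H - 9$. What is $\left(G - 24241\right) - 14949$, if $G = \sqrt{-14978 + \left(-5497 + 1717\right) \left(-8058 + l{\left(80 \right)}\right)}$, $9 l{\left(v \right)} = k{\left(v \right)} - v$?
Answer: $-39190 + \sqrt{29999902} \approx -33713.0$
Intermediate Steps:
$k{\left(H \right)} = 18 + 14 H$ ($k{\left(H \right)} = - 2 \left(- 7 H - 9\right) = - 2 \left(-9 - 7 H\right) = 18 + 14 H$)
$l{\left(v \right)} = 2 + \frac{13 v}{9}$ ($l{\left(v \right)} = \frac{\left(18 + 14 v\right) - v}{9} = \frac{18 + 13 v}{9} = 2 + \frac{13 v}{9}$)
$G = \sqrt{29999902}$ ($G = \sqrt{-14978 + \left(-5497 + 1717\right) \left(-8058 + \left(2 + \frac{13}{9} \cdot 80\right)\right)} = \sqrt{-14978 - 3780 \left(-8058 + \left(2 + \frac{1040}{9}\right)\right)} = \sqrt{-14978 - 3780 \left(-8058 + \frac{1058}{9}\right)} = \sqrt{-14978 - -30014880} = \sqrt{-14978 + 30014880} = \sqrt{29999902} \approx 5477.2$)
$\left(G - 24241\right) - 14949 = \left(\sqrt{29999902} - 24241\right) - 14949 = \left(-24241 + \sqrt{29999902}\right) - 14949 = -39190 + \sqrt{29999902}$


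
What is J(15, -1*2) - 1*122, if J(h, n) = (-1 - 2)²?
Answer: -113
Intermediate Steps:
J(h, n) = 9 (J(h, n) = (-3)² = 9)
J(15, -1*2) - 1*122 = 9 - 1*122 = 9 - 122 = -113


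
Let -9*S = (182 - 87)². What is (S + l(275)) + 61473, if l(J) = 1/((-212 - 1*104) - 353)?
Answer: 121363733/2007 ≈ 60470.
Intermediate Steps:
l(J) = -1/669 (l(J) = 1/((-212 - 104) - 353) = 1/(-316 - 353) = 1/(-669) = -1/669)
S = -9025/9 (S = -(182 - 87)²/9 = -⅑*95² = -⅑*9025 = -9025/9 ≈ -1002.8)
(S + l(275)) + 61473 = (-9025/9 - 1/669) + 61473 = -2012578/2007 + 61473 = 121363733/2007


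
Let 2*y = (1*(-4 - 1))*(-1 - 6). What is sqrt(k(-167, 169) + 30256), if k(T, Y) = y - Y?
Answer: sqrt(120418)/2 ≈ 173.51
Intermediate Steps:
y = 35/2 (y = ((1*(-4 - 1))*(-1 - 6))/2 = ((1*(-5))*(-7))/2 = (-5*(-7))/2 = (1/2)*35 = 35/2 ≈ 17.500)
k(T, Y) = 35/2 - Y
sqrt(k(-167, 169) + 30256) = sqrt((35/2 - 1*169) + 30256) = sqrt((35/2 - 169) + 30256) = sqrt(-303/2 + 30256) = sqrt(60209/2) = sqrt(120418)/2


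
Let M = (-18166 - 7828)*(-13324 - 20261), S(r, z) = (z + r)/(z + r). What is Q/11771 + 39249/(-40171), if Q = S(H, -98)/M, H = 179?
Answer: -403329904046781539/412804544713620090 ≈ -0.97705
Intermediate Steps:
S(r, z) = 1 (S(r, z) = (r + z)/(r + z) = 1)
M = 873008490 (M = -25994*(-33585) = 873008490)
Q = 1/873008490 ≈ 1.1455e-9
Q/11771 + 39249/(-40171) = (1/873008490)/11771 + 39249/(-40171) = (1/873008490)*(1/11771) + 39249*(-1/40171) = 1/10276182935790 - 39249/40171 = -403329904046781539/412804544713620090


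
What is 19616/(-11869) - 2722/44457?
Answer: -904375930/527660133 ≈ -1.7139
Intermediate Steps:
19616/(-11869) - 2722/44457 = 19616*(-1/11869) - 2722*1/44457 = -19616/11869 - 2722/44457 = -904375930/527660133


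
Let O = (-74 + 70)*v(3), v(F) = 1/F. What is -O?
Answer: 4/3 ≈ 1.3333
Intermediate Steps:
O = -4/3 (O = (-74 + 70)/3 = -4*⅓ = -4/3 ≈ -1.3333)
-O = -1*(-4/3) = 4/3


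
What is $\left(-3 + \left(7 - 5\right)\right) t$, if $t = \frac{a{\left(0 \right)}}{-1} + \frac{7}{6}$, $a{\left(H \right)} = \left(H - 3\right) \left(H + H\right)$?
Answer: $- \frac{7}{6} \approx -1.1667$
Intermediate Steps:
$a{\left(H \right)} = 2 H \left(-3 + H\right)$ ($a{\left(H \right)} = \left(-3 + H\right) 2 H = 2 H \left(-3 + H\right)$)
$t = \frac{7}{6}$ ($t = \frac{2 \cdot 0 \left(-3 + 0\right)}{-1} + \frac{7}{6} = 2 \cdot 0 \left(-3\right) \left(-1\right) + 7 \cdot \frac{1}{6} = 0 \left(-1\right) + \frac{7}{6} = 0 + \frac{7}{6} = \frac{7}{6} \approx 1.1667$)
$\left(-3 + \left(7 - 5\right)\right) t = \left(-3 + \left(7 - 5\right)\right) \frac{7}{6} = \left(-3 + 2\right) \frac{7}{6} = \left(-1\right) \frac{7}{6} = - \frac{7}{6}$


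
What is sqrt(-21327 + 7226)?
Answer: I*sqrt(14101) ≈ 118.75*I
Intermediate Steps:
sqrt(-21327 + 7226) = sqrt(-14101) = I*sqrt(14101)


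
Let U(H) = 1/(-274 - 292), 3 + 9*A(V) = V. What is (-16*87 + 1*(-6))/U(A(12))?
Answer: 791268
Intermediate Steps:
A(V) = -⅓ + V/9
U(H) = -1/566 (U(H) = 1/(-566) = -1/566)
(-16*87 + 1*(-6))/U(A(12)) = (-16*87 + 1*(-6))/(-1/566) = (-1392 - 6)*(-566) = -1398*(-566) = 791268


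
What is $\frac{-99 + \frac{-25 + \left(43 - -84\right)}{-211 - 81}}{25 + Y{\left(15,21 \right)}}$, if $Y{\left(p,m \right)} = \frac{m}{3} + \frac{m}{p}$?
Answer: $- \frac{72525}{24382} \approx -2.9745$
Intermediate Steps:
$Y{\left(p,m \right)} = \frac{m}{3} + \frac{m}{p}$ ($Y{\left(p,m \right)} = m \frac{1}{3} + \frac{m}{p} = \frac{m}{3} + \frac{m}{p}$)
$\frac{-99 + \frac{-25 + \left(43 - -84\right)}{-211 - 81}}{25 + Y{\left(15,21 \right)}} = \frac{-99 + \frac{-25 + \left(43 - -84\right)}{-211 - 81}}{25 + \left(\frac{1}{3} \cdot 21 + \frac{21}{15}\right)} = \frac{-99 + \frac{-25 + \left(43 + 84\right)}{-292}}{25 + \left(7 + 21 \cdot \frac{1}{15}\right)} = \frac{-99 + \left(-25 + 127\right) \left(- \frac{1}{292}\right)}{25 + \left(7 + \frac{7}{5}\right)} = \frac{-99 + 102 \left(- \frac{1}{292}\right)}{25 + \frac{42}{5}} = \frac{-99 - \frac{51}{146}}{\frac{167}{5}} = \left(- \frac{14505}{146}\right) \frac{5}{167} = - \frac{72525}{24382}$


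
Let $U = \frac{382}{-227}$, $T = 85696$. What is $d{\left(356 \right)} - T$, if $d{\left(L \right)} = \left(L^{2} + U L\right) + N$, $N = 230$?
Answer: $\frac{9232298}{227} \approx 40671.0$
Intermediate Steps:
$U = - \frac{382}{227}$ ($U = 382 \left(- \frac{1}{227}\right) = - \frac{382}{227} \approx -1.6828$)
$d{\left(L \right)} = 230 + L^{2} - \frac{382 L}{227}$ ($d{\left(L \right)} = \left(L^{2} - \frac{382 L}{227}\right) + 230 = 230 + L^{2} - \frac{382 L}{227}$)
$d{\left(356 \right)} - T = \left(230 + 356^{2} - \frac{135992}{227}\right) - 85696 = \left(230 + 126736 - \frac{135992}{227}\right) - 85696 = \frac{28685290}{227} - 85696 = \frac{9232298}{227}$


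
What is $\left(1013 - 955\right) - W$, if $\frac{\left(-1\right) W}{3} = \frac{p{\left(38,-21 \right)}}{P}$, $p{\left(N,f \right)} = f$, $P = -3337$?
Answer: $\frac{193609}{3337} \approx 58.019$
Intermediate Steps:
$W = - \frac{63}{3337}$ ($W = - 3 \left(- \frac{21}{-3337}\right) = - 3 \left(\left(-21\right) \left(- \frac{1}{3337}\right)\right) = \left(-3\right) \frac{21}{3337} = - \frac{63}{3337} \approx -0.018879$)
$\left(1013 - 955\right) - W = \left(1013 - 955\right) - - \frac{63}{3337} = 58 + \frac{63}{3337} = \frac{193609}{3337}$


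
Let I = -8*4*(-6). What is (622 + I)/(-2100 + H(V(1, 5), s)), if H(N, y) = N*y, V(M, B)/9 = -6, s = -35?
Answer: -407/105 ≈ -3.8762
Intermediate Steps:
I = 192 (I = -32*(-6) = 192)
V(M, B) = -54 (V(M, B) = 9*(-6) = -54)
(622 + I)/(-2100 + H(V(1, 5), s)) = (622 + 192)/(-2100 - 54*(-35)) = 814/(-2100 + 1890) = 814/(-210) = 814*(-1/210) = -407/105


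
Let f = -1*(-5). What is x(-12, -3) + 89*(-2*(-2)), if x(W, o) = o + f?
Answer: 358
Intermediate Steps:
f = 5
x(W, o) = 5 + o (x(W, o) = o + 5 = 5 + o)
x(-12, -3) + 89*(-2*(-2)) = (5 - 3) + 89*(-2*(-2)) = 2 + 89*4 = 2 + 356 = 358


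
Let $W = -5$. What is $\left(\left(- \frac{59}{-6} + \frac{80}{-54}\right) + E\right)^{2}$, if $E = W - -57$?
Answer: $\frac{10621081}{2916} \approx 3642.3$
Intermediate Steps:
$E = 52$ ($E = -5 - -57 = -5 + 57 = 52$)
$\left(\left(- \frac{59}{-6} + \frac{80}{-54}\right) + E\right)^{2} = \left(\left(- \frac{59}{-6} + \frac{80}{-54}\right) + 52\right)^{2} = \left(\left(\left(-59\right) \left(- \frac{1}{6}\right) + 80 \left(- \frac{1}{54}\right)\right) + 52\right)^{2} = \left(\left(\frac{59}{6} - \frac{40}{27}\right) + 52\right)^{2} = \left(\frac{451}{54} + 52\right)^{2} = \left(\frac{3259}{54}\right)^{2} = \frac{10621081}{2916}$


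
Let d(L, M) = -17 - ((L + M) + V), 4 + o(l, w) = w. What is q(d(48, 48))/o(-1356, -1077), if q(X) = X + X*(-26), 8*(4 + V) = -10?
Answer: -10775/4324 ≈ -2.4919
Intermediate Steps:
V = -21/4 (V = -4 + (⅛)*(-10) = -4 - 5/4 = -21/4 ≈ -5.2500)
o(l, w) = -4 + w
d(L, M) = -47/4 - L - M (d(L, M) = -17 - ((L + M) - 21/4) = -17 - (-21/4 + L + M) = -17 + (21/4 - L - M) = -47/4 - L - M)
q(X) = -25*X (q(X) = X - 26*X = -25*X)
q(d(48, 48))/o(-1356, -1077) = (-25*(-47/4 - 1*48 - 1*48))/(-4 - 1077) = -25*(-47/4 - 48 - 48)/(-1081) = -25*(-431/4)*(-1/1081) = (10775/4)*(-1/1081) = -10775/4324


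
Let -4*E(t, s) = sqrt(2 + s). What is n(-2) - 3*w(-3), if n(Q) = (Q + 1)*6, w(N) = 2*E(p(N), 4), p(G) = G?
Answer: -6 + 3*sqrt(6)/2 ≈ -2.3258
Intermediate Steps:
E(t, s) = -sqrt(2 + s)/4
w(N) = -sqrt(6)/2 (w(N) = 2*(-sqrt(2 + 4)/4) = 2*(-sqrt(6)/4) = -sqrt(6)/2)
n(Q) = 6 + 6*Q (n(Q) = (1 + Q)*6 = 6 + 6*Q)
n(-2) - 3*w(-3) = (6 + 6*(-2)) - (-3)*sqrt(6)/2 = (6 - 12) + 3*sqrt(6)/2 = -6 + 3*sqrt(6)/2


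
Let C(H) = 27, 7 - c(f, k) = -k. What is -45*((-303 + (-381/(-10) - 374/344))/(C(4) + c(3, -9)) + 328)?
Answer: -61409259/4300 ≈ -14281.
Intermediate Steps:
c(f, k) = 7 + k (c(f, k) = 7 - (-1)*k = 7 + k)
-45*((-303 + (-381/(-10) - 374/344))/(C(4) + c(3, -9)) + 328) = -45*((-303 + (-381/(-10) - 374/344))/(27 + (7 - 9)) + 328) = -45*((-303 + (-381*(-⅒) - 374*1/344))/(27 - 2) + 328) = -45*((-303 + (381/10 - 187/172))/25 + 328) = -45*((-303 + 31831/860)*(1/25) + 328) = -45*(-228749/860*1/25 + 328) = -45*(-228749/21500 + 328) = -45*6823251/21500 = -61409259/4300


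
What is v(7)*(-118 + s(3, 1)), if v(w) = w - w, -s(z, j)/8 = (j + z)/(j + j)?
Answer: 0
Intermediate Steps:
s(z, j) = -4*(j + z)/j (s(z, j) = -8*(j + z)/(j + j) = -8*(j + z)/(2*j) = -8*(j + z)*1/(2*j) = -4*(j + z)/j)
v(w) = 0
v(7)*(-118 + s(3, 1)) = 0*(-118 + (-4 - 4*3/1)) = 0*(-118 + (-4 - 4*3*1)) = 0*(-118 + (-4 - 12)) = 0*(-118 - 16) = 0*(-134) = 0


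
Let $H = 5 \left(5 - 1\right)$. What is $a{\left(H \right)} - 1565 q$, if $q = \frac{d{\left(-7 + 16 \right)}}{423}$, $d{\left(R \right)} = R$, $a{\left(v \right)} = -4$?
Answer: $- \frac{1753}{47} \approx -37.298$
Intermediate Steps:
$H = 20$ ($H = 5 \cdot 4 = 20$)
$q = \frac{1}{47}$ ($q = \frac{-7 + 16}{423} = 9 \cdot \frac{1}{423} = \frac{1}{47} \approx 0.021277$)
$a{\left(H \right)} - 1565 q = -4 - \frac{1565}{47} = - \frac{1753}{47}$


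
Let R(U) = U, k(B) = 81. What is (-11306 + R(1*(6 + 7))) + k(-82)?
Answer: -11212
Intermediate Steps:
(-11306 + R(1*(6 + 7))) + k(-82) = (-11306 + 1*(6 + 7)) + 81 = (-11306 + 1*13) + 81 = (-11306 + 13) + 81 = -11293 + 81 = -11212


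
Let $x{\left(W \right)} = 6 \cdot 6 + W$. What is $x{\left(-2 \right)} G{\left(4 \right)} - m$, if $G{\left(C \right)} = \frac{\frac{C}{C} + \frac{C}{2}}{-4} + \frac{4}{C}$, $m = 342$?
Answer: $- \frac{667}{2} \approx -333.5$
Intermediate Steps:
$G{\left(C \right)} = - \frac{1}{4} + \frac{4}{C} - \frac{C}{8}$ ($G{\left(C \right)} = \left(1 + C \frac{1}{2}\right) \left(- \frac{1}{4}\right) + \frac{4}{C} = \left(1 + \frac{C}{2}\right) \left(- \frac{1}{4}\right) + \frac{4}{C} = \left(- \frac{1}{4} - \frac{C}{8}\right) + \frac{4}{C} = - \frac{1}{4} + \frac{4}{C} - \frac{C}{8}$)
$x{\left(W \right)} = 36 + W$
$x{\left(-2 \right)} G{\left(4 \right)} - m = \left(36 - 2\right) \frac{32 - 4 \left(2 + 4\right)}{8 \cdot 4} - 342 = 34 \cdot \frac{1}{8} \cdot \frac{1}{4} \left(32 - 4 \cdot 6\right) - 342 = 34 \cdot \frac{1}{8} \cdot \frac{1}{4} \left(32 - 24\right) - 342 = 34 \cdot \frac{1}{8} \cdot \frac{1}{4} \cdot 8 - 342 = 34 \cdot \frac{1}{4} - 342 = \frac{17}{2} - 342 = - \frac{667}{2}$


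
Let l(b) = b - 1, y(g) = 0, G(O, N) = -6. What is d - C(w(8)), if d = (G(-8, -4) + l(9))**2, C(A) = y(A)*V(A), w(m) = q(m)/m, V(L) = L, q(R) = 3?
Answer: 4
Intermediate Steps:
l(b) = -1 + b
w(m) = 3/m
C(A) = 0 (C(A) = 0*A = 0)
d = 4 (d = (-6 + (-1 + 9))**2 = (-6 + 8)**2 = 2**2 = 4)
d - C(w(8)) = 4 - 1*0 = 4 + 0 = 4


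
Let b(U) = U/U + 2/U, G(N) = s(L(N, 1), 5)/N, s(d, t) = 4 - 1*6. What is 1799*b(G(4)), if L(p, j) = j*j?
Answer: -5397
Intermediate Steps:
L(p, j) = j²
s(d, t) = -2 (s(d, t) = 4 - 6 = -2)
G(N) = -2/N
b(U) = 1 + 2/U
1799*b(G(4)) = 1799*((2 - 2/4)/((-2/4))) = 1799*((2 - 2*¼)/((-2*¼))) = 1799*((2 - ½)/(-½)) = 1799*(-2*3/2) = 1799*(-3) = -5397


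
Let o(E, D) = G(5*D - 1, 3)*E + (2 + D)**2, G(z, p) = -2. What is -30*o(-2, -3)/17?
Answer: -150/17 ≈ -8.8235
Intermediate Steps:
o(E, D) = (2 + D)**2 - 2*E (o(E, D) = -2*E + (2 + D)**2 = (2 + D)**2 - 2*E)
-30*o(-2, -3)/17 = -30*((2 - 3)**2 - 2*(-2))/17 = -30*((-1)**2 + 4)/17 = -30*(1 + 4)/17 = -150/17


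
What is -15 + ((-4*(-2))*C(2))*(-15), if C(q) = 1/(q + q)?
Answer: -45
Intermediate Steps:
C(q) = 1/(2*q)
-15 + ((-4*(-2))*C(2))*(-15) = -15 + ((-4*(-2))*((½)/2))*(-15) = -15 + (8*((½)*(½)))*(-15) = -15 + (8*(¼))*(-15) = -15 + 2*(-15) = -15 - 30 = -45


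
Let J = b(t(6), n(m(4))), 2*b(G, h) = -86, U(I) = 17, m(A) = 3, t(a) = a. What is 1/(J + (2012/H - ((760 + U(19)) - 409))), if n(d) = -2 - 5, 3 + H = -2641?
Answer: -661/272174 ≈ -0.0024286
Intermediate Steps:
H = -2644 (H = -3 - 2641 = -2644)
n(d) = -7
b(G, h) = -43 (b(G, h) = (½)*(-86) = -43)
J = -43
1/(J + (2012/H - ((760 + U(19)) - 409))) = 1/(-43 + (2012/(-2644) - ((760 + 17) - 409))) = 1/(-43 + (2012*(-1/2644) - (777 - 409))) = 1/(-43 + (-503/661 - 1*368)) = 1/(-43 + (-503/661 - 368)) = 1/(-43 - 243751/661) = 1/(-272174/661) = -661/272174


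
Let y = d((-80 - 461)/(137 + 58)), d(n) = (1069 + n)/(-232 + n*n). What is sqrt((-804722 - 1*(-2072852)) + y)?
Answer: 4*sqrt(5765679717929870910)/8529119 ≈ 1126.1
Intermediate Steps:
d(n) = (1069 + n)/(-232 + n**2)
y = -40543230/8529119 (y = (1069 + (-80 - 461)/(137 + 58))/(-232 + ((-80 - 461)/(137 + 58))**2) = (1069 - 541/195)/(-232 + (-541/195)**2) = (207914/195)/(-232 + 292681/38025) = (207914/195)/(-8529119/38025) = -38025/8529119*207914/195 = -40543230/8529119 ≈ -4.7535)
sqrt((-804722 - 1*(-2072852)) + y) = sqrt((-804722 - 1*(-2072852)) - 40543230/8529119) = sqrt((-804722 + 2072852) - 40543230/8529119) = sqrt(1268130 - 40543230/8529119) = sqrt(10815991134240/8529119) = 4*sqrt(5765679717929870910)/8529119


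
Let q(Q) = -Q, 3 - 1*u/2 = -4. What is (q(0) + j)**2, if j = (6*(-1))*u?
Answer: 7056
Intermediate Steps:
u = 14 (u = 6 - 2*(-4) = 6 + 8 = 14)
j = -84 (j = (6*(-1))*14 = -6*14 = -84)
(q(0) + j)**2 = (-1*0 - 84)**2 = (0 - 84)**2 = (-84)**2 = 7056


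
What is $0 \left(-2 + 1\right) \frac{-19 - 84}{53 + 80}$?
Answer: $0$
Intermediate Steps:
$0 \left(-2 + 1\right) \frac{-19 - 84}{53 + 80} = 0 \left(-1\right) \left(- \frac{103}{133}\right) = 0 \left(\left(-103\right) \frac{1}{133}\right) = 0 \left(- \frac{103}{133}\right) = 0$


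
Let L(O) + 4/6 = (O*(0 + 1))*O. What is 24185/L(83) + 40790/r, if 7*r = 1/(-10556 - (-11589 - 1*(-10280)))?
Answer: -10912342981519/4133 ≈ -2.6403e+9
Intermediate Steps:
L(O) = -⅔ + O² (L(O) = -⅔ + (O*(0 + 1))*O = -⅔ + (O*1)*O = -⅔ + O*O = -⅔ + O²)
r = -1/64729 (r = 1/(7*(-10556 - (-11589 - 1*(-10280)))) = 1/(7*(-10556 - (-11589 + 10280))) = 1/(7*(-10556 - 1*(-1309))) = 1/(7*(-10556 + 1309)) = (⅐)/(-9247) = (⅐)*(-1/9247) = -1/64729 ≈ -1.5449e-5)
24185/L(83) + 40790/r = 24185/(-⅔ + 83²) + 40790/(-1/64729) = 24185/(-⅔ + 6889) + 40790*(-64729) = 24185/(20665/3) - 2640295910 = 24185*(3/20665) - 2640295910 = 14511/4133 - 2640295910 = -10912342981519/4133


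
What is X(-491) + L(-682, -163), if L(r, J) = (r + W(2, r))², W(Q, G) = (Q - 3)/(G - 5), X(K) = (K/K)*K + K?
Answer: 219059698531/471969 ≈ 4.6414e+5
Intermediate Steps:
X(K) = 2*K (X(K) = 1*K + K = K + K = 2*K)
W(Q, G) = (-3 + Q)/(-5 + G)
L(r, J) = (r - 1/(-5 + r))² (L(r, J) = (r + (-3 + 2)/(-5 + r))² = (r - 1/(-5 + r))²)
X(-491) + L(-682, -163) = 2*(-491) + (-1 - 682*(-5 - 682))²/(-5 - 682)² = -982 + (-1 - 682*(-687))²/(-687)² = -982 + (-1 + 468534)²*(1/471969) = -982 + 468533²*(1/471969) = -982 + 219523172089*(1/471969) = -982 + 219523172089/471969 = 219059698531/471969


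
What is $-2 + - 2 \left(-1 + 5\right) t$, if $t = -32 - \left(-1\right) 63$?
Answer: $-250$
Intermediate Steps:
$t = 31$ ($t = -32 - -63 = -32 + 63 = 31$)
$-2 + - 2 \left(-1 + 5\right) t = -2 + - 2 \left(-1 + 5\right) 31 = -2 + \left(-2\right) 4 \cdot 31 = -2 - 248 = -250$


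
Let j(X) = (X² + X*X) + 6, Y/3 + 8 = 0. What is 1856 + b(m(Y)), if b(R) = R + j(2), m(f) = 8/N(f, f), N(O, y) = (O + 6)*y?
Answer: 100981/54 ≈ 1870.0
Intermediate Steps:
N(O, y) = y*(6 + O) (N(O, y) = (6 + O)*y = y*(6 + O))
Y = -24 (Y = -24 + 3*0 = -24 + 0 = -24)
m(f) = 8/(f*(6 + f)) (m(f) = 8/((f*(6 + f))) = 8*(1/(f*(6 + f))) = 8/(f*(6 + f)))
j(X) = 6 + 2*X² (j(X) = (X² + X²) + 6 = 2*X² + 6 = 6 + 2*X²)
b(R) = 14 + R (b(R) = R + (6 + 2*2²) = R + (6 + 2*4) = R + (6 + 8) = R + 14 = 14 + R)
1856 + b(m(Y)) = 1856 + (14 + 8/(-24*(6 - 24))) = 1856 + (14 + 8*(-1/24)/(-18)) = 1856 + (14 + 8*(-1/24)*(-1/18)) = 1856 + (14 + 1/54) = 1856 + 757/54 = 100981/54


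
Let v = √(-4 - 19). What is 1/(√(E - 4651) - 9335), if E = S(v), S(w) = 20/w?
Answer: 23/(-214705 + √23*√(-106973 - 20*I*√23)) ≈ -0.00010712 + 7.8257e-7*I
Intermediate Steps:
v = I*√23 (v = √(-23) = I*√23 ≈ 4.7958*I)
E = -20*I*√23/23 (E = 20/((I*√23)) = 20*(-I*√23/23) = -20*I*√23/23 ≈ -4.1703*I)
1/(√(E - 4651) - 9335) = 1/(√(-20*I*√23/23 - 4651) - 9335) = 1/(√(-4651 - 20*I*√23/23) - 9335) = 1/(-9335 + √(-4651 - 20*I*√23/23))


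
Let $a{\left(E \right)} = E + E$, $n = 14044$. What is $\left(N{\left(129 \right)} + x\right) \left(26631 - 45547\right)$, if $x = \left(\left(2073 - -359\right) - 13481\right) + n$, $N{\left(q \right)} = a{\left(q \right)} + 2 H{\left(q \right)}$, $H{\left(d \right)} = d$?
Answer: $-66414076$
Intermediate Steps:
$a{\left(E \right)} = 2 E$
$N{\left(q \right)} = 4 q$ ($N{\left(q \right)} = 2 q + 2 q = 4 q$)
$x = 2995$ ($x = \left(\left(2073 - -359\right) - 13481\right) + 14044 = \left(\left(2073 + 359\right) - 13481\right) + 14044 = \left(2432 - 13481\right) + 14044 = -11049 + 14044 = 2995$)
$\left(N{\left(129 \right)} + x\right) \left(26631 - 45547\right) = \left(4 \cdot 129 + 2995\right) \left(26631 - 45547\right) = \left(516 + 2995\right) \left(-18916\right) = 3511 \left(-18916\right) = -66414076$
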